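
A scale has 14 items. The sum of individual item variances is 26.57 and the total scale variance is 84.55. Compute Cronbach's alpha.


alpha = (k/(k-1)) * (1 - sum(si^2)/s_total^2)
= (14/13) * (1 - 26.57/84.55)
alpha = 0.7385

0.7385


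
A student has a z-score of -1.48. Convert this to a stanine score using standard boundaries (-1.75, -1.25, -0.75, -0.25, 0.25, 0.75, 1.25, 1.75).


Stanine boundaries: [-1.75, -1.25, -0.75, -0.25, 0.25, 0.75, 1.25, 1.75]
z = -1.48
Check each boundary:
  z >= -1.75 -> could be stanine 2
  z < -1.25
  z < -0.75
  z < -0.25
  z < 0.25
  z < 0.75
  z < 1.25
  z < 1.75
Highest qualifying boundary gives stanine = 2

2


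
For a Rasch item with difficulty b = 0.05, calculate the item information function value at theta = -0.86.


P = 1/(1+exp(-(-0.86-0.05))) = 0.287
I = P*(1-P) = 0.287 * 0.713
I = 0.2046

0.2046


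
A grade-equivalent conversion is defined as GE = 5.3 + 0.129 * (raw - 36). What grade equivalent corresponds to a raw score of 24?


raw - median = 24 - 36 = -12
slope * diff = 0.129 * -12 = -1.548
GE = 5.3 + -1.548
GE = 3.752

3.752


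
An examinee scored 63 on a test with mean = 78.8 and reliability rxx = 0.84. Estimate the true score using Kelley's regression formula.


T_est = rxx * X + (1 - rxx) * mean
T_est = 0.84 * 63 + 0.16 * 78.8
T_est = 52.92 + 12.608
T_est = 65.528

65.528


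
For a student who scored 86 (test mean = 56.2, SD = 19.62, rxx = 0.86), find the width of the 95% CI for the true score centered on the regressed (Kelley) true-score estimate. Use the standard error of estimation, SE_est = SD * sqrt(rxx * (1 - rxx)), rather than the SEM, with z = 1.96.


True score estimate = 0.86*86 + 0.14*56.2 = 81.828
SE_est = SD * sqrt(rxx * (1 - rxx)) = 19.62 * sqrt(0.86 * 0.14) = 19.62 * sqrt(0.1204) = 6.807886
CI = T_est +/- z * SE_est, so width = 2 * z * SE_est = 2 * 1.96 * 6.807886
Width = 26.6869

26.6869


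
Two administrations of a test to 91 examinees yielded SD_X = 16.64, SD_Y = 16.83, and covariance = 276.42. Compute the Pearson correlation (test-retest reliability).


r = cov(X,Y) / (SD_X * SD_Y)
r = 276.42 / (16.64 * 16.83)
r = 276.42 / 280.0512
r = 0.987

0.987


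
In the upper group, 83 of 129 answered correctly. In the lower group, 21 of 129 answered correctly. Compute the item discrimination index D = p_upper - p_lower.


p_upper = 83/129 = 0.6434
p_lower = 21/129 = 0.1628
D = 0.6434 - 0.1628 = 0.4806

0.4806


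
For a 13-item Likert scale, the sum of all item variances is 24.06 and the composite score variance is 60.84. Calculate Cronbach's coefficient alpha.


alpha = (k/(k-1)) * (1 - sum(si^2)/s_total^2)
= (13/12) * (1 - 24.06/60.84)
alpha = 0.6549

0.6549


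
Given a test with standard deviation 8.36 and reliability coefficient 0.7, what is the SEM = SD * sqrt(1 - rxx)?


SEM = SD * sqrt(1 - rxx)
SEM = 8.36 * sqrt(1 - 0.7)
SEM = 8.36 * sqrt(0.3) = 8.36 * 0.547723
SEM = 4.579

4.579


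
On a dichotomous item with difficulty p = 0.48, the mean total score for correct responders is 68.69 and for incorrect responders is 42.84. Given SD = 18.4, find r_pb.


q = 1 - p = 0.52
rpb = ((M1 - M0) / SD) * sqrt(p * q)
rpb = ((68.69 - 42.84) / 18.4) * sqrt(0.48 * 0.52)
rpb = 0.7019

0.7019


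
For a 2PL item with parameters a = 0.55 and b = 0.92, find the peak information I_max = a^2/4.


For 2PL, max info at theta = b = 0.92
I_max = a^2 / 4 = 0.55^2 / 4
= 0.3025 / 4
I_max = 0.0756

0.0756


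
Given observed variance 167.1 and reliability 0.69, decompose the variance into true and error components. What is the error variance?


var_true = rxx * var_obs = 0.69 * 167.1 = 115.299
var_error = var_obs - var_true
var_error = 167.1 - 115.299
var_error = 51.801

51.801


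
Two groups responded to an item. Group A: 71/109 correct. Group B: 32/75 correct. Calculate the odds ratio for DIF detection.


Odds_A = 71/38 = 1.8684
Odds_B = 32/43 = 0.7442
OR = Odds_A / Odds_B = 1.8684 / 0.7442
Exactly, OR = (71 * 43) / (38 * 32) = 3053 / 1216
OR = 2.5107

2.5107


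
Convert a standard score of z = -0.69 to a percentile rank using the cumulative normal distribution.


CDF(z) = 0.5 * (1 + erf(z/sqrt(2)))
erf(-0.4879) = -0.5098
CDF = 0.2451
Percentile rank = 0.2451 * 100 = 24.51

24.51


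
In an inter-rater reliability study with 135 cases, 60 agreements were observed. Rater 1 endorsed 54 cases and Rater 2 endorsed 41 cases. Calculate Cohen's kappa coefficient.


P_o = 60/135 = 0.444444
P_e = (54*41 + 81*94) / 18225 = 0.539259
kappa = (P_o - P_e) / (1 - P_e)
kappa = (0.444444 - 0.539259) / (1 - 0.539259)
kappa = -0.2058

-0.2058


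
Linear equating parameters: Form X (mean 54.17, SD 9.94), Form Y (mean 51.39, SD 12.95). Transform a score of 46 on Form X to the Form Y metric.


slope = SD_Y / SD_X = 12.95 / 9.94 ~ 1.3028
intercept = mean_Y - slope * mean_X = 51.39 - (12.95 / 9.94) * 54.17 ~ -19.1836
Y = slope * X + intercept. To avoid rounding drift from the rounded slope/intercept, evaluate the equivalent form Y = mean_Y + SD_Y * (X - mean_X) / SD_X at full precision:
Y = 51.39 + 12.95 * (46 - 54.17) / 9.94
Y = 51.39 - 12.95 * 8.17 / 9.94
Y = 51.39 - 105.8015 / 9.94
Y = 51.39 - 10.644
Y = 40.746

40.746


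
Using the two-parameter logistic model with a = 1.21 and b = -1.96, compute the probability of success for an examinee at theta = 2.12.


a*(theta - b) = 1.21 * (2.12 - -1.96) = 4.9368
exp(-4.9368) = 0.0072
P = 1 / (1 + 0.0072)
P = 0.9929

0.9929


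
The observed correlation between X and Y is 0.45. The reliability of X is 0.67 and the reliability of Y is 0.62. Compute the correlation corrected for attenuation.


r_corrected = rxy / sqrt(rxx * ryy)
= 0.45 / sqrt(0.67 * 0.62)
= 0.45 / sqrt(0.4154)
= 0.45 / 0.644515
r_corrected = 0.6982

0.6982


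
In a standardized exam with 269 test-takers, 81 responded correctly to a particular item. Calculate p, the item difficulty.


Item difficulty p = number correct / total examinees
p = 81 / 269
p = 0.3011

0.3011


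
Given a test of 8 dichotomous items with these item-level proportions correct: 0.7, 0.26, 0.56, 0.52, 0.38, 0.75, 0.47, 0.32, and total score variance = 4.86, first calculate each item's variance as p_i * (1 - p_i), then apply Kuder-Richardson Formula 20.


For each item, compute p_i * q_i:
  Item 1: 0.7 * 0.3 = 0.21
  Item 2: 0.26 * 0.74 = 0.1924
  Item 3: 0.56 * 0.44 = 0.2464
  Item 4: 0.52 * 0.48 = 0.2496
  Item 5: 0.38 * 0.62 = 0.2356
  Item 6: 0.75 * 0.25 = 0.1875
  Item 7: 0.47 * 0.53 = 0.2491
  Item 8: 0.32 * 0.68 = 0.2176
Sum(p_i * q_i) = 0.21 + 0.1924 + 0.2464 + 0.2496 + 0.2356 + 0.1875 + 0.2491 + 0.2176 = 1.7882
KR-20 = (k/(k-1)) * (1 - Sum(p_i*q_i) / Var_total)
= (8/7) * (1 - 1.7882/4.86)
= 1.1429 * 0.6321
KR-20 = 0.7224

0.7224


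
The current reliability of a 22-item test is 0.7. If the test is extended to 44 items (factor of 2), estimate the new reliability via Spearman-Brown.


r_new = (n * rxx) / (1 + (n-1) * rxx)
r_new = (2 * 0.7) / (1 + 1 * 0.7)
r_new = 1.4 / 1.7
r_new = 0.8235

0.8235


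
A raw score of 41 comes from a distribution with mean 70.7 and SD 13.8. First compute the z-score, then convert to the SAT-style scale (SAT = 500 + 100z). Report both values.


z = (X - mean) / SD = (41 - 70.7) / 13.8
z = -29.7 / 13.8
z = -2.1522
SAT-scale = SAT = 500 + 100z
Carry z at full precision (z = -29.7 / 13.8) into the conversion:
SAT-scale = 500 + 100 * (-29.7 / 13.8) = 500 + -2970 / 13.8
SAT-scale = 500 + -215.2174
SAT-scale = 284.7826

284.7826


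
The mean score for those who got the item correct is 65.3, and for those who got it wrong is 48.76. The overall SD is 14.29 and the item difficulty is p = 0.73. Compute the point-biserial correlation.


q = 1 - p = 0.27
rpb = ((M1 - M0) / SD) * sqrt(p * q)
rpb = ((65.3 - 48.76) / 14.29) * sqrt(0.73 * 0.27)
rpb = 0.5139

0.5139


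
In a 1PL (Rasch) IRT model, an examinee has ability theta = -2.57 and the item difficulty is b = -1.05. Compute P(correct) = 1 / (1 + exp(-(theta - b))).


theta - b = -2.57 - -1.05 = -1.52
exp(-(theta - b)) = exp(1.52) = 4.5722
P = 1 / (1 + 4.5722)
P = 0.1795

0.1795


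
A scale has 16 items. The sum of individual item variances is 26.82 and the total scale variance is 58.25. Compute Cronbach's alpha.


alpha = (k/(k-1)) * (1 - sum(si^2)/s_total^2)
= (16/15) * (1 - 26.82/58.25)
alpha = 0.5755

0.5755


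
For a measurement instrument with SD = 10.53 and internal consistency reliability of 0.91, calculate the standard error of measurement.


SEM = SD * sqrt(1 - rxx)
SEM = 10.53 * sqrt(1 - 0.91)
SEM = 10.53 * sqrt(0.09) = 10.53 * 0.3
SEM = 3.159

3.159


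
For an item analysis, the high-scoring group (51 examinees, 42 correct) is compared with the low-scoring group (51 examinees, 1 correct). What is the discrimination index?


p_upper = 42/51 = 0.8235
p_lower = 1/51 = 0.0196
D = 0.8235 - 0.0196 = 0.8039

0.8039


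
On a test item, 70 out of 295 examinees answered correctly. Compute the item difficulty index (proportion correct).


Item difficulty p = number correct / total examinees
p = 70 / 295
p = 0.2373

0.2373


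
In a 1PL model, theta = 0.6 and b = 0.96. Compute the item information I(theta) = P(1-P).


P = 1/(1+exp(-(0.6-0.96))) = 0.411
I = P*(1-P) = 0.411 * 0.589
I = 0.2421

0.2421


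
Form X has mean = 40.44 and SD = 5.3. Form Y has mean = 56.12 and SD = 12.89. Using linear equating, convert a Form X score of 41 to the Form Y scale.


slope = SD_Y / SD_X = 12.89 / 5.3 ~ 2.4321
intercept = mean_Y - slope * mean_X = 56.12 - (12.89 / 5.3) * 40.44 ~ -42.2331
Y = slope * X + intercept. To avoid rounding drift from the rounded slope/intercept, evaluate the equivalent form Y = mean_Y + SD_Y * (X - mean_X) / SD_X at full precision:
Y = 56.12 + 12.89 * (41 - 40.44) / 5.3
Y = 56.12 + 12.89 * 0.56 / 5.3
Y = 56.12 + 7.2184 / 5.3
Y = 56.12 + 1.362
Y = 57.482

57.482


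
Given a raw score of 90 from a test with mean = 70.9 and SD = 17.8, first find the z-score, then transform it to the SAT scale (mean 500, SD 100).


z = (X - mean) / SD = (90 - 70.9) / 17.8
z = 19.1 / 17.8
z = 1.073
SAT-scale = SAT = 500 + 100z
Carry z at full precision (z = 19.1 / 17.8) into the conversion:
SAT-scale = 500 + 100 * (19.1 / 17.8) = 500 + 1910 / 17.8
SAT-scale = 500 + 107.3034
SAT-scale = 607.3034

607.3034


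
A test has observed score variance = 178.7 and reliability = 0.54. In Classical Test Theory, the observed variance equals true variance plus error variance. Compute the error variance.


var_true = rxx * var_obs = 0.54 * 178.7 = 96.498
var_error = var_obs - var_true
var_error = 178.7 - 96.498
var_error = 82.202

82.202


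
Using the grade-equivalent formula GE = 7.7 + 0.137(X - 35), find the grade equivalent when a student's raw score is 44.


raw - median = 44 - 35 = 9
slope * diff = 0.137 * 9 = 1.233
GE = 7.7 + 1.233
GE = 8.933

8.933


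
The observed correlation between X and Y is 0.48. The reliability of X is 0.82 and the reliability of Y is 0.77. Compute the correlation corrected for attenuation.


r_corrected = rxy / sqrt(rxx * ryy)
= 0.48 / sqrt(0.82 * 0.77)
= 0.48 / sqrt(0.6314)
= 0.48 / 0.794607
r_corrected = 0.6041

0.6041


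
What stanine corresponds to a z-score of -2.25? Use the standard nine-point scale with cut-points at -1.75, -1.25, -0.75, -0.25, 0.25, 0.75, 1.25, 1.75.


Stanine boundaries: [-1.75, -1.25, -0.75, -0.25, 0.25, 0.75, 1.25, 1.75]
z = -2.25
Check each boundary:
  z < -1.75
  z < -1.25
  z < -0.75
  z < -0.25
  z < 0.25
  z < 0.75
  z < 1.25
  z < 1.75
Highest qualifying boundary gives stanine = 1

1


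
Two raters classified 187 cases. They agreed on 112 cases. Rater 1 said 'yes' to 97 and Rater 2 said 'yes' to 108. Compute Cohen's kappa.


P_o = 112/187 = 0.59893
P_e = (97*108 + 90*79) / 34969 = 0.502903
kappa = (P_o - P_e) / (1 - P_e)
kappa = (0.59893 - 0.502903) / (1 - 0.502903)
kappa = 0.1932

0.1932


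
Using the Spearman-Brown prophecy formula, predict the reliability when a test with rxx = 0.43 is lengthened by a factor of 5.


r_new = (n * rxx) / (1 + (n-1) * rxx)
r_new = (5 * 0.43) / (1 + 4 * 0.43)
r_new = 2.15 / 2.72
r_new = 0.7904

0.7904


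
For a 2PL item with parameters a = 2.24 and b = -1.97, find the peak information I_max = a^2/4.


For 2PL, max info at theta = b = -1.97
I_max = a^2 / 4 = 2.24^2 / 4
= 5.0176 / 4
I_max = 1.2544

1.2544


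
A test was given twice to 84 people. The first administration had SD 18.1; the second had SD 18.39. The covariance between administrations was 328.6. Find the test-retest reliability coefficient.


r = cov(X,Y) / (SD_X * SD_Y)
r = 328.6 / (18.1 * 18.39)
r = 328.6 / 332.859
r = 0.9872

0.9872


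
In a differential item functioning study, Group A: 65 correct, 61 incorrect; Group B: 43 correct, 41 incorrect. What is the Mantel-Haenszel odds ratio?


Odds_A = 65/61 = 1.0656
Odds_B = 43/41 = 1.0488
OR = Odds_A / Odds_B = 1.0656 / 1.0488
Exactly, OR = (65 * 41) / (61 * 43) = 2665 / 2623
OR = 1.016

1.016


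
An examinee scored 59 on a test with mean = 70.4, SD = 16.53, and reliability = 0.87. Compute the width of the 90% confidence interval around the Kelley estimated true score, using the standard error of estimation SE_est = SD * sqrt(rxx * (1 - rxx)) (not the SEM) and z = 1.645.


True score estimate = 0.87*59 + 0.13*70.4 = 60.482
SE_est = SD * sqrt(rxx * (1 - rxx)) = 16.53 * sqrt(0.87 * 0.13) = 16.53 * sqrt(0.1131) = 5.559096
CI = T_est +/- z * SE_est, so width = 2 * z * SE_est = 2 * 1.645 * 5.559096
Width = 18.2894

18.2894


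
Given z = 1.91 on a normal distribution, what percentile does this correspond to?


CDF(z) = 0.5 * (1 + erf(z/sqrt(2)))
erf(1.3506) = 0.9439
CDF = 0.9719
Percentile rank = 0.9719 * 100 = 97.19

97.19


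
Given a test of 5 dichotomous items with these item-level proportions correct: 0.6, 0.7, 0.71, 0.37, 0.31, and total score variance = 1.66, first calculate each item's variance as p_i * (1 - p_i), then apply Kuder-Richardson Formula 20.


For each item, compute p_i * q_i:
  Item 1: 0.6 * 0.4 = 0.24
  Item 2: 0.7 * 0.3 = 0.21
  Item 3: 0.71 * 0.29 = 0.2059
  Item 4: 0.37 * 0.63 = 0.2331
  Item 5: 0.31 * 0.69 = 0.2139
Sum(p_i * q_i) = 0.24 + 0.21 + 0.2059 + 0.2331 + 0.2139 = 1.1029
KR-20 = (k/(k-1)) * (1 - Sum(p_i*q_i) / Var_total)
= (5/4) * (1 - 1.1029/1.66)
= 1.25 * 0.3356
KR-20 = 0.4195

0.4195


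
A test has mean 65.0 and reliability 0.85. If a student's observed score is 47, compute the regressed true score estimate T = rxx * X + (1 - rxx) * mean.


T_est = rxx * X + (1 - rxx) * mean
T_est = 0.85 * 47 + 0.15 * 65.0
T_est = 39.95 + 9.75
T_est = 49.7

49.7


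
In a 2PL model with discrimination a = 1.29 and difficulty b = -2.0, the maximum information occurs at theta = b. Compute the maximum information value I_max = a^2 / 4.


For 2PL, max info at theta = b = -2.0
I_max = a^2 / 4 = 1.29^2 / 4
= 1.6641 / 4
I_max = 0.416

0.416


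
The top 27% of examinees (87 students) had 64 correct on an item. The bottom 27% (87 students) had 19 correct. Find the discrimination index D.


p_upper = 64/87 = 0.7356
p_lower = 19/87 = 0.2184
D = 0.7356 - 0.2184 = 0.5172

0.5172


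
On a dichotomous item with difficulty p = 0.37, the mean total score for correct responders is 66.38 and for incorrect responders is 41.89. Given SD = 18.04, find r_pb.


q = 1 - p = 0.63
rpb = ((M1 - M0) / SD) * sqrt(p * q)
rpb = ((66.38 - 41.89) / 18.04) * sqrt(0.37 * 0.63)
rpb = 0.6554

0.6554


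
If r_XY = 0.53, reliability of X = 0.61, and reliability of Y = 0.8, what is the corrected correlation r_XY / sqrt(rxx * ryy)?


r_corrected = rxy / sqrt(rxx * ryy)
= 0.53 / sqrt(0.61 * 0.8)
= 0.53 / sqrt(0.488)
= 0.53 / 0.69857
r_corrected = 0.7587

0.7587


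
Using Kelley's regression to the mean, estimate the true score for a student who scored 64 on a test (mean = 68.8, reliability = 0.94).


T_est = rxx * X + (1 - rxx) * mean
T_est = 0.94 * 64 + 0.06 * 68.8
T_est = 60.16 + 4.128
T_est = 64.288

64.288


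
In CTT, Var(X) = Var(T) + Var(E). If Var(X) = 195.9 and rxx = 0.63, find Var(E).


var_true = rxx * var_obs = 0.63 * 195.9 = 123.417
var_error = var_obs - var_true
var_error = 195.9 - 123.417
var_error = 72.483

72.483


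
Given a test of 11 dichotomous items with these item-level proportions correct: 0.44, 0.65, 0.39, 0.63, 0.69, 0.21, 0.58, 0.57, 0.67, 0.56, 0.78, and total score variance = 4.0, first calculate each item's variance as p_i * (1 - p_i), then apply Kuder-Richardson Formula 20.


For each item, compute p_i * q_i:
  Item 1: 0.44 * 0.56 = 0.2464
  Item 2: 0.65 * 0.35 = 0.2275
  Item 3: 0.39 * 0.61 = 0.2379
  Item 4: 0.63 * 0.37 = 0.2331
  Item 5: 0.69 * 0.31 = 0.2139
  Item 6: 0.21 * 0.79 = 0.1659
  Item 7: 0.58 * 0.42 = 0.2436
  Item 8: 0.57 * 0.43 = 0.2451
  Item 9: 0.67 * 0.33 = 0.2211
  Item 10: 0.56 * 0.44 = 0.2464
  Item 11: 0.78 * 0.22 = 0.1716
Sum(p_i * q_i) = 0.2464 + 0.2275 + 0.2379 + 0.2331 + 0.2139 + 0.1659 + 0.2436 + 0.2451 + 0.2211 + 0.2464 + 0.1716 = 2.4525
KR-20 = (k/(k-1)) * (1 - Sum(p_i*q_i) / Var_total)
= (11/10) * (1 - 2.4525/4.0)
= 1.1 * 0.3869
KR-20 = 0.4256

0.4256


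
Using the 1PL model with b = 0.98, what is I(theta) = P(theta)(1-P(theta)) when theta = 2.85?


P = 1/(1+exp(-(2.85-0.98))) = 0.8665
I = P*(1-P) = 0.8665 * 0.1335
I = 0.1157

0.1157


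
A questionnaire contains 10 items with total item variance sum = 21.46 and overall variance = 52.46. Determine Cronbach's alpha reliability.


alpha = (k/(k-1)) * (1 - sum(si^2)/s_total^2)
= (10/9) * (1 - 21.46/52.46)
alpha = 0.6566

0.6566


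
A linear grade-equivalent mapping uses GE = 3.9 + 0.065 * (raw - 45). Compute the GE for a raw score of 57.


raw - median = 57 - 45 = 12
slope * diff = 0.065 * 12 = 0.78
GE = 3.9 + 0.78
GE = 4.68

4.68


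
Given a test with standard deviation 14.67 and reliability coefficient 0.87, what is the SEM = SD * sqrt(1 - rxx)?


SEM = SD * sqrt(1 - rxx)
SEM = 14.67 * sqrt(1 - 0.87)
SEM = 14.67 * sqrt(0.13) = 14.67 * 0.360555
SEM = 5.2893

5.2893


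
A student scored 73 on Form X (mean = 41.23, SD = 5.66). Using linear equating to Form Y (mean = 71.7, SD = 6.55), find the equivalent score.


slope = SD_Y / SD_X = 6.55 / 5.66 ~ 1.1572
intercept = mean_Y - slope * mean_X = 71.7 - (6.55 / 5.66) * 41.23 ~ 23.9868
Y = slope * X + intercept. To avoid rounding drift from the rounded slope/intercept, evaluate the equivalent form Y = mean_Y + SD_Y * (X - mean_X) / SD_X at full precision:
Y = 71.7 + 6.55 * (73 - 41.23) / 5.66
Y = 71.7 + 6.55 * 31.77 / 5.66
Y = 71.7 + 208.0935 / 5.66
Y = 71.7 + 36.7656
Y = 108.4656

108.4656


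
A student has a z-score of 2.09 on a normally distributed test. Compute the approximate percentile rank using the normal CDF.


CDF(z) = 0.5 * (1 + erf(z/sqrt(2)))
erf(1.4779) = 0.9634
CDF = 0.9817
Percentile rank = 0.9817 * 100 = 98.17

98.17


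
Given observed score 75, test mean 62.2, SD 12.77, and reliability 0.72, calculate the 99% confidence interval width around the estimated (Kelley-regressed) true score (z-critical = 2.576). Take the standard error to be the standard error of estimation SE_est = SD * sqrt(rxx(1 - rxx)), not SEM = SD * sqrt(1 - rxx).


True score estimate = 0.72*75 + 0.28*62.2 = 71.416
SE_est = SD * sqrt(rxx * (1 - rxx)) = 12.77 * sqrt(0.72 * 0.28) = 12.77 * sqrt(0.2016) = 5.733716
CI = T_est +/- z * SE_est, so width = 2 * z * SE_est = 2 * 2.576 * 5.733716
Width = 29.5401

29.5401


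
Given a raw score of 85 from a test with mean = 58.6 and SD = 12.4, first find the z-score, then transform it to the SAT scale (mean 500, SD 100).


z = (X - mean) / SD = (85 - 58.6) / 12.4
z = 26.4 / 12.4
z = 2.129
SAT-scale = SAT = 500 + 100z
Carry z at full precision (z = 26.4 / 12.4) into the conversion:
SAT-scale = 500 + 100 * (26.4 / 12.4) = 500 + 2640 / 12.4
SAT-scale = 500 + 212.9032
SAT-scale = 712.9032

712.9032


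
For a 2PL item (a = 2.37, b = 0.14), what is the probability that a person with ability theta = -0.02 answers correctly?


a*(theta - b) = 2.37 * (-0.02 - 0.14) = -0.3792
exp(--0.3792) = 1.4611
P = 1 / (1 + 1.4611)
P = 0.4063

0.4063


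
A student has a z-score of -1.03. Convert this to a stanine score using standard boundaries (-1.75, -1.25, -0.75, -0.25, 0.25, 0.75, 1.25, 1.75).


Stanine boundaries: [-1.75, -1.25, -0.75, -0.25, 0.25, 0.75, 1.25, 1.75]
z = -1.03
Check each boundary:
  z >= -1.75 -> could be stanine 2
  z >= -1.25 -> could be stanine 3
  z < -0.75
  z < -0.25
  z < 0.25
  z < 0.75
  z < 1.25
  z < 1.75
Highest qualifying boundary gives stanine = 3

3


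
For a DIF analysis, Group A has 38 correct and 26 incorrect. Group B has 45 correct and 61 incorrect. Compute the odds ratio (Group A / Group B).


Odds_A = 38/26 = 1.4615
Odds_B = 45/61 = 0.7377
OR = Odds_A / Odds_B = 1.4615 / 0.7377
Exactly, OR = (38 * 61) / (26 * 45) = 2318 / 1170
OR = 1.9812

1.9812


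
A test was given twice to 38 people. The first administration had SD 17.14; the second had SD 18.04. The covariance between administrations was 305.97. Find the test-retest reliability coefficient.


r = cov(X,Y) / (SD_X * SD_Y)
r = 305.97 / (17.14 * 18.04)
r = 305.97 / 309.2056
r = 0.9895

0.9895


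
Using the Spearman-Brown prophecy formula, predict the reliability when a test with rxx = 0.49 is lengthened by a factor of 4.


r_new = (n * rxx) / (1 + (n-1) * rxx)
r_new = (4 * 0.49) / (1 + 3 * 0.49)
r_new = 1.96 / 2.47
r_new = 0.7935

0.7935


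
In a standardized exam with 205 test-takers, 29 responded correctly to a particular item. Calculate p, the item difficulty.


Item difficulty p = number correct / total examinees
p = 29 / 205
p = 0.1415

0.1415


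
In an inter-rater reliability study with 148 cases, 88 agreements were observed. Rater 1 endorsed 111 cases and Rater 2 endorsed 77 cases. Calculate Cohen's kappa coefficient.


P_o = 88/148 = 0.594595
P_e = (111*77 + 37*71) / 21904 = 0.510135
kappa = (P_o - P_e) / (1 - P_e)
kappa = (0.594595 - 0.510135) / (1 - 0.510135)
kappa = 0.1724

0.1724


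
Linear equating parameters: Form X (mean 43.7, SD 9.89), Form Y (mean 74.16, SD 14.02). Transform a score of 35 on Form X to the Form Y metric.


slope = SD_Y / SD_X = 14.02 / 9.89 ~ 1.4176
intercept = mean_Y - slope * mean_X = 74.16 - (14.02 / 9.89) * 43.7 ~ 12.2112
Y = slope * X + intercept. To avoid rounding drift from the rounded slope/intercept, evaluate the equivalent form Y = mean_Y + SD_Y * (X - mean_X) / SD_X at full precision:
Y = 74.16 + 14.02 * (35 - 43.7) / 9.89
Y = 74.16 - 14.02 * 8.7 / 9.89
Y = 74.16 - 121.974 / 9.89
Y = 74.16 - 12.3331
Y = 61.8269

61.8269


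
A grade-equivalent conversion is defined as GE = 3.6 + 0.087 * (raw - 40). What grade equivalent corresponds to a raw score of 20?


raw - median = 20 - 40 = -20
slope * diff = 0.087 * -20 = -1.74
GE = 3.6 + -1.74
GE = 1.86

1.86


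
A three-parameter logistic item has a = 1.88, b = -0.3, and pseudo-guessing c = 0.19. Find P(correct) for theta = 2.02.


logit = 1.88*(2.02 - -0.3) = 4.3616
P* = 1/(1 + exp(-4.3616)) = 0.9874
P = 0.19 + (1 - 0.19) * 0.9874
P = 0.9898

0.9898


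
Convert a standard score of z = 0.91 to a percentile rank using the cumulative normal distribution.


CDF(z) = 0.5 * (1 + erf(z/sqrt(2)))
erf(0.6435) = 0.6372
CDF = 0.8186
Percentile rank = 0.8186 * 100 = 81.86

81.86


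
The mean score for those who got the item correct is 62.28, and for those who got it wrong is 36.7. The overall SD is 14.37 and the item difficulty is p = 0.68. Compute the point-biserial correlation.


q = 1 - p = 0.32
rpb = ((M1 - M0) / SD) * sqrt(p * q)
rpb = ((62.28 - 36.7) / 14.37) * sqrt(0.68 * 0.32)
rpb = 0.8304

0.8304


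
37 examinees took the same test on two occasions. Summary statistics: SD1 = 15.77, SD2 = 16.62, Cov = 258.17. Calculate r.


r = cov(X,Y) / (SD_X * SD_Y)
r = 258.17 / (15.77 * 16.62)
r = 258.17 / 262.0974
r = 0.985

0.985


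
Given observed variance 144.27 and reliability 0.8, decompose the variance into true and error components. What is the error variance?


var_true = rxx * var_obs = 0.8 * 144.27 = 115.416
var_error = var_obs - var_true
var_error = 144.27 - 115.416
var_error = 28.854

28.854


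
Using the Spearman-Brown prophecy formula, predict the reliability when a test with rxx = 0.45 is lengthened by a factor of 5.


r_new = (n * rxx) / (1 + (n-1) * rxx)
r_new = (5 * 0.45) / (1 + 4 * 0.45)
r_new = 2.25 / 2.8
r_new = 0.8036

0.8036


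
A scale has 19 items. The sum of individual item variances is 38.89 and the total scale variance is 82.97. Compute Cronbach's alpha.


alpha = (k/(k-1)) * (1 - sum(si^2)/s_total^2)
= (19/18) * (1 - 38.89/82.97)
alpha = 0.5608

0.5608


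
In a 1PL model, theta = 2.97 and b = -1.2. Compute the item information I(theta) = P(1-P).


P = 1/(1+exp(-(2.97--1.2))) = 0.9848
I = P*(1-P) = 0.9848 * 0.0152
I = 0.015

0.015


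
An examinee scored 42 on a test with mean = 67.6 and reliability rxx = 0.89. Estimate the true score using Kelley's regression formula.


T_est = rxx * X + (1 - rxx) * mean
T_est = 0.89 * 42 + 0.11 * 67.6
T_est = 37.38 + 7.436
T_est = 44.816

44.816


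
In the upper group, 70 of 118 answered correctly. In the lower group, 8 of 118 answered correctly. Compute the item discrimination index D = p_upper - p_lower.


p_upper = 70/118 = 0.5932
p_lower = 8/118 = 0.0678
D = 0.5932 - 0.0678 = 0.5254

0.5254


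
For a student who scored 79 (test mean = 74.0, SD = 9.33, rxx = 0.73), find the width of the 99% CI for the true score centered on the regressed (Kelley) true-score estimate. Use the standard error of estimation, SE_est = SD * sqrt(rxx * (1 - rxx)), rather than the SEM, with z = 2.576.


True score estimate = 0.73*79 + 0.27*74.0 = 77.65
SE_est = SD * sqrt(rxx * (1 - rxx)) = 9.33 * sqrt(0.73 * 0.27) = 9.33 * sqrt(0.1971) = 4.142142
CI = T_est +/- z * SE_est, so width = 2 * z * SE_est = 2 * 2.576 * 4.142142
Width = 21.3403

21.3403


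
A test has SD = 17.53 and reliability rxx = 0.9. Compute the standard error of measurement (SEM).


SEM = SD * sqrt(1 - rxx)
SEM = 17.53 * sqrt(1 - 0.9)
SEM = 17.53 * sqrt(0.1) = 17.53 * 0.316228
SEM = 5.5435

5.5435


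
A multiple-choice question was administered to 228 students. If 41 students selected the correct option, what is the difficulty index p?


Item difficulty p = number correct / total examinees
p = 41 / 228
p = 0.1798

0.1798


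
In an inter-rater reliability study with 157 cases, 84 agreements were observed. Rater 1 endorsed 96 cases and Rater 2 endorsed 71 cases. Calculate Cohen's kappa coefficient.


P_o = 84/157 = 0.535032
P_e = (96*71 + 61*86) / 24649 = 0.48935
kappa = (P_o - P_e) / (1 - P_e)
kappa = (0.535032 - 0.48935) / (1 - 0.48935)
kappa = 0.0895

0.0895


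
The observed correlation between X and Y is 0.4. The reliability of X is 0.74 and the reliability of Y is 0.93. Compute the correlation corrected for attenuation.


r_corrected = rxy / sqrt(rxx * ryy)
= 0.4 / sqrt(0.74 * 0.93)
= 0.4 / sqrt(0.6882)
= 0.4 / 0.829578
r_corrected = 0.4822

0.4822


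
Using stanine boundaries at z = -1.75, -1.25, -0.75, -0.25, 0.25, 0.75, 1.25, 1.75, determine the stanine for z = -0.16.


Stanine boundaries: [-1.75, -1.25, -0.75, -0.25, 0.25, 0.75, 1.25, 1.75]
z = -0.16
Check each boundary:
  z >= -1.75 -> could be stanine 2
  z >= -1.25 -> could be stanine 3
  z >= -0.75 -> could be stanine 4
  z >= -0.25 -> could be stanine 5
  z < 0.25
  z < 0.75
  z < 1.25
  z < 1.75
Highest qualifying boundary gives stanine = 5

5


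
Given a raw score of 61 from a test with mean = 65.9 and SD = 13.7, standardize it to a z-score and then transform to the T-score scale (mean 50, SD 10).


z = (X - mean) / SD = (61 - 65.9) / 13.7
z = -4.9 / 13.7
z = -0.3577
T-score = T = 50 + 10z
Carry z at full precision (z = -4.9 / 13.7) into the conversion:
T-score = 50 + 10 * (-4.9 / 13.7) = 50 + -49 / 13.7
T-score = 50 + -3.5766
T-score = 46.4234

46.4234


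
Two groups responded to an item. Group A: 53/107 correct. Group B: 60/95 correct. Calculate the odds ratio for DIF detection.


Odds_A = 53/54 = 0.9815
Odds_B = 60/35 = 1.7143
OR = Odds_A / Odds_B = 0.9815 / 1.7143
Exactly, OR = (53 * 35) / (54 * 60) = 1855 / 3240
OR = 0.5725

0.5725


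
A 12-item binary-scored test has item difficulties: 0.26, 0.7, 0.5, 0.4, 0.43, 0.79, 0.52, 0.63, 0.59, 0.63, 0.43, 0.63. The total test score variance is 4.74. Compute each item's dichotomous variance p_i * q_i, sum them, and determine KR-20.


For each item, compute p_i * q_i:
  Item 1: 0.26 * 0.74 = 0.1924
  Item 2: 0.7 * 0.3 = 0.21
  Item 3: 0.5 * 0.5 = 0.25
  Item 4: 0.4 * 0.6 = 0.24
  Item 5: 0.43 * 0.57 = 0.2451
  Item 6: 0.79 * 0.21 = 0.1659
  Item 7: 0.52 * 0.48 = 0.2496
  Item 8: 0.63 * 0.37 = 0.2331
  Item 9: 0.59 * 0.41 = 0.2419
  Item 10: 0.63 * 0.37 = 0.2331
  Item 11: 0.43 * 0.57 = 0.2451
  Item 12: 0.63 * 0.37 = 0.2331
Sum(p_i * q_i) = 0.1924 + 0.21 + 0.25 + 0.24 + 0.2451 + 0.1659 + 0.2496 + 0.2331 + 0.2419 + 0.2331 + 0.2451 + 0.2331 = 2.7393
KR-20 = (k/(k-1)) * (1 - Sum(p_i*q_i) / Var_total)
= (12/11) * (1 - 2.7393/4.74)
= 1.0909 * 0.4221
KR-20 = 0.4605

0.4605


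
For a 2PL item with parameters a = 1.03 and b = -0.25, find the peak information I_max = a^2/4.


For 2PL, max info at theta = b = -0.25
I_max = a^2 / 4 = 1.03^2 / 4
= 1.0609 / 4
I_max = 0.2652

0.2652


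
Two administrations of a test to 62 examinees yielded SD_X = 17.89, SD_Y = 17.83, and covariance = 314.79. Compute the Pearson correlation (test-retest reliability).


r = cov(X,Y) / (SD_X * SD_Y)
r = 314.79 / (17.89 * 17.83)
r = 314.79 / 318.9787
r = 0.9869

0.9869


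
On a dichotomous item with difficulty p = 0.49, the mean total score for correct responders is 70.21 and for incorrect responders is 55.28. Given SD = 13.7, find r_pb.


q = 1 - p = 0.51
rpb = ((M1 - M0) / SD) * sqrt(p * q)
rpb = ((70.21 - 55.28) / 13.7) * sqrt(0.49 * 0.51)
rpb = 0.5448

0.5448


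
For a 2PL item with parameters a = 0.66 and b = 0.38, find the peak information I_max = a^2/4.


For 2PL, max info at theta = b = 0.38
I_max = a^2 / 4 = 0.66^2 / 4
= 0.4356 / 4
I_max = 0.1089

0.1089


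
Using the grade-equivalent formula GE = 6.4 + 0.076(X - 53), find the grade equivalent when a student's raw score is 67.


raw - median = 67 - 53 = 14
slope * diff = 0.076 * 14 = 1.064
GE = 6.4 + 1.064
GE = 7.464

7.464


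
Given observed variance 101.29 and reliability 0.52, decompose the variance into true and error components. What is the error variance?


var_true = rxx * var_obs = 0.52 * 101.29 = 52.6708
var_error = var_obs - var_true
var_error = 101.29 - 52.6708
var_error = 48.6192

48.6192


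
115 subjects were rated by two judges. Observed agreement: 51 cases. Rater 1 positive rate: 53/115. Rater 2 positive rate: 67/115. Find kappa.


P_o = 51/115 = 0.443478
P_e = (53*67 + 62*48) / 13225 = 0.493535
kappa = (P_o - P_e) / (1 - P_e)
kappa = (0.443478 - 0.493535) / (1 - 0.493535)
kappa = -0.0988

-0.0988


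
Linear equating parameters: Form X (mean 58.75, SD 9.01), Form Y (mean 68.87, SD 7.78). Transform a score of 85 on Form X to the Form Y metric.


slope = SD_Y / SD_X = 7.78 / 9.01 ~ 0.8635
intercept = mean_Y - slope * mean_X = 68.87 - (7.78 / 9.01) * 58.75 ~ 18.1403
Y = slope * X + intercept. To avoid rounding drift from the rounded slope/intercept, evaluate the equivalent form Y = mean_Y + SD_Y * (X - mean_X) / SD_X at full precision:
Y = 68.87 + 7.78 * (85 - 58.75) / 9.01
Y = 68.87 + 7.78 * 26.25 / 9.01
Y = 68.87 + 204.225 / 9.01
Y = 68.87 + 22.6665
Y = 91.5365

91.5365


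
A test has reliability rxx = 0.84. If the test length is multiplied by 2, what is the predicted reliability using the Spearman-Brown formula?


r_new = (n * rxx) / (1 + (n-1) * rxx)
r_new = (2 * 0.84) / (1 + 1 * 0.84)
r_new = 1.68 / 1.84
r_new = 0.913

0.913


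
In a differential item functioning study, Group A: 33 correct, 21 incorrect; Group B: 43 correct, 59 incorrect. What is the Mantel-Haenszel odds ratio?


Odds_A = 33/21 = 1.5714
Odds_B = 43/59 = 0.7288
OR = Odds_A / Odds_B = 1.5714 / 0.7288
Exactly, OR = (33 * 59) / (21 * 43) = 1947 / 903
OR = 2.1561

2.1561


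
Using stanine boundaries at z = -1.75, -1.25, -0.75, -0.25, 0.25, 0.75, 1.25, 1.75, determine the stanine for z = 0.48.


Stanine boundaries: [-1.75, -1.25, -0.75, -0.25, 0.25, 0.75, 1.25, 1.75]
z = 0.48
Check each boundary:
  z >= -1.75 -> could be stanine 2
  z >= -1.25 -> could be stanine 3
  z >= -0.75 -> could be stanine 4
  z >= -0.25 -> could be stanine 5
  z >= 0.25 -> could be stanine 6
  z < 0.75
  z < 1.25
  z < 1.75
Highest qualifying boundary gives stanine = 6

6


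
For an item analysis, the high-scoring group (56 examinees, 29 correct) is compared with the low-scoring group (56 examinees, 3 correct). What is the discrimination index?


p_upper = 29/56 = 0.5179
p_lower = 3/56 = 0.0536
D = 0.5179 - 0.0536 = 0.4643

0.4643


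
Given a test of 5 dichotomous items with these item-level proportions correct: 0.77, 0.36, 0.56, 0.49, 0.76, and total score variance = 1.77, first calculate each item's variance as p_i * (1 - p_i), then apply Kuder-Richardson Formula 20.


For each item, compute p_i * q_i:
  Item 1: 0.77 * 0.23 = 0.1771
  Item 2: 0.36 * 0.64 = 0.2304
  Item 3: 0.56 * 0.44 = 0.2464
  Item 4: 0.49 * 0.51 = 0.2499
  Item 5: 0.76 * 0.24 = 0.1824
Sum(p_i * q_i) = 0.1771 + 0.2304 + 0.2464 + 0.2499 + 0.1824 = 1.0862
KR-20 = (k/(k-1)) * (1 - Sum(p_i*q_i) / Var_total)
= (5/4) * (1 - 1.0862/1.77)
= 1.25 * 0.3863
KR-20 = 0.4829

0.4829


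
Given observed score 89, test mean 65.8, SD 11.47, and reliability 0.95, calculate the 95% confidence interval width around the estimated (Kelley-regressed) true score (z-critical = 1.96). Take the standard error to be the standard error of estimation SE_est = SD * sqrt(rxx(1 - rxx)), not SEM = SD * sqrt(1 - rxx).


True score estimate = 0.95*89 + 0.05*65.8 = 87.84
SE_est = SD * sqrt(rxx * (1 - rxx)) = 11.47 * sqrt(0.95 * 0.05) = 11.47 * sqrt(0.0475) = 2.499829
CI = T_est +/- z * SE_est, so width = 2 * z * SE_est = 2 * 1.96 * 2.499829
Width = 9.7993

9.7993


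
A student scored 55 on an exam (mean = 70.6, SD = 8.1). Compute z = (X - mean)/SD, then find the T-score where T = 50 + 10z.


z = (X - mean) / SD = (55 - 70.6) / 8.1
z = -15.6 / 8.1
z = -1.9259
T-score = T = 50 + 10z
Carry z at full precision (z = -15.6 / 8.1) into the conversion:
T-score = 50 + 10 * (-15.6 / 8.1) = 50 + -156 / 8.1
T-score = 50 + -19.2593
T-score = 30.7407

30.7407


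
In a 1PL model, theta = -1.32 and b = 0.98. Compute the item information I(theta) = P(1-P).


P = 1/(1+exp(-(-1.32-0.98))) = 0.0911
I = P*(1-P) = 0.0911 * 0.9089
I = 0.0828

0.0828


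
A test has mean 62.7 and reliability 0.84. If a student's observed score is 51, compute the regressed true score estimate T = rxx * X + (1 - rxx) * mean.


T_est = rxx * X + (1 - rxx) * mean
T_est = 0.84 * 51 + 0.16 * 62.7
T_est = 42.84 + 10.032
T_est = 52.872

52.872


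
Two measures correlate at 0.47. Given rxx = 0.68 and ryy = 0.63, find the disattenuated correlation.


r_corrected = rxy / sqrt(rxx * ryy)
= 0.47 / sqrt(0.68 * 0.63)
= 0.47 / sqrt(0.4284)
= 0.47 / 0.654523
r_corrected = 0.7181

0.7181


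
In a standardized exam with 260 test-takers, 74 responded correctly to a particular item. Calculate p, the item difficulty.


Item difficulty p = number correct / total examinees
p = 74 / 260
p = 0.2846

0.2846


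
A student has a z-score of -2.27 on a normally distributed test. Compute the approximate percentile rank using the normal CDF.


CDF(z) = 0.5 * (1 + erf(z/sqrt(2)))
erf(-1.6051) = -0.9768
CDF = 0.0116
Percentile rank = 0.0116 * 100 = 1.16

1.16


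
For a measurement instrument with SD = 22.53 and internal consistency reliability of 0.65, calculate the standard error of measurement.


SEM = SD * sqrt(1 - rxx)
SEM = 22.53 * sqrt(1 - 0.65)
SEM = 22.53 * sqrt(0.35) = 22.53 * 0.591608
SEM = 13.3289

13.3289


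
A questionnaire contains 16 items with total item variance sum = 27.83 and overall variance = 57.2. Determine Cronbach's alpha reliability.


alpha = (k/(k-1)) * (1 - sum(si^2)/s_total^2)
= (16/15) * (1 - 27.83/57.2)
alpha = 0.5477

0.5477


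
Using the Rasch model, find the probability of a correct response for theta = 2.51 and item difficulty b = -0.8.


theta - b = 2.51 - -0.8 = 3.31
exp(-(theta - b)) = exp(-3.31) = 0.0365
P = 1 / (1 + 0.0365)
P = 0.9648

0.9648


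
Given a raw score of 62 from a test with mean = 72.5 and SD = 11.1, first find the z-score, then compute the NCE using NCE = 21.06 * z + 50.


z = (X - mean) / SD = (62 - 72.5) / 11.1
z = -10.5 / 11.1
z = -0.9459
NCE = NCE = 21.06z + 50
Carry z at full precision (z = -10.5 / 11.1) into the conversion:
NCE = 21.06 * (-10.5 / 11.1) + 50 = -221.13 / 11.1 + 50
NCE = -19.9216 + 50
NCE = 30.0784

30.0784


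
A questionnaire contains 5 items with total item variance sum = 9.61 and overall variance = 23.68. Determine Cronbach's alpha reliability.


alpha = (k/(k-1)) * (1 - sum(si^2)/s_total^2)
= (5/4) * (1 - 9.61/23.68)
alpha = 0.7427

0.7427


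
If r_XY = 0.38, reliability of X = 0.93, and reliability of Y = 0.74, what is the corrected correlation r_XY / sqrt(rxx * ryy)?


r_corrected = rxy / sqrt(rxx * ryy)
= 0.38 / sqrt(0.93 * 0.74)
= 0.38 / sqrt(0.6882)
= 0.38 / 0.829578
r_corrected = 0.4581

0.4581


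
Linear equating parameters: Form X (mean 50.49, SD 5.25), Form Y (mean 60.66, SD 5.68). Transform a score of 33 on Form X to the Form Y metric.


slope = SD_Y / SD_X = 5.68 / 5.25 ~ 1.0819
intercept = mean_Y - slope * mean_X = 60.66 - (5.68 / 5.25) * 50.49 ~ 6.0346
Y = slope * X + intercept. To avoid rounding drift from the rounded slope/intercept, evaluate the equivalent form Y = mean_Y + SD_Y * (X - mean_X) / SD_X at full precision:
Y = 60.66 + 5.68 * (33 - 50.49) / 5.25
Y = 60.66 - 5.68 * 17.49 / 5.25
Y = 60.66 - 99.3432 / 5.25
Y = 60.66 - 18.9225
Y = 41.7375

41.7375


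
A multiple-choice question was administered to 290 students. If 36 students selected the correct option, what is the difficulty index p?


Item difficulty p = number correct / total examinees
p = 36 / 290
p = 0.1241

0.1241


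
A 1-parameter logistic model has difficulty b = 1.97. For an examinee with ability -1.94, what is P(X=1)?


theta - b = -1.94 - 1.97 = -3.91
exp(-(theta - b)) = exp(3.91) = 49.899
P = 1 / (1 + 49.899)
P = 0.0196

0.0196


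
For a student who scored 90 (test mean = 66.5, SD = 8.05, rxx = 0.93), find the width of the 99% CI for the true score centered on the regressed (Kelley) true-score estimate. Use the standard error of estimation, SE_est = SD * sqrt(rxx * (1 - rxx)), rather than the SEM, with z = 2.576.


True score estimate = 0.93*90 + 0.07*66.5 = 88.355
SE_est = SD * sqrt(rxx * (1 - rxx)) = 8.05 * sqrt(0.93 * 0.07) = 8.05 * sqrt(0.0651) = 2.053933
CI = T_est +/- z * SE_est, so width = 2 * z * SE_est = 2 * 2.576 * 2.053933
Width = 10.5819

10.5819


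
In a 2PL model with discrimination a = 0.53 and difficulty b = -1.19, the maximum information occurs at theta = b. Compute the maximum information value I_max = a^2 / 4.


For 2PL, max info at theta = b = -1.19
I_max = a^2 / 4 = 0.53^2 / 4
= 0.2809 / 4
I_max = 0.0702

0.0702


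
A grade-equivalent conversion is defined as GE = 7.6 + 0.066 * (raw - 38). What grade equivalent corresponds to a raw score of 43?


raw - median = 43 - 38 = 5
slope * diff = 0.066 * 5 = 0.33
GE = 7.6 + 0.33
GE = 7.93

7.93


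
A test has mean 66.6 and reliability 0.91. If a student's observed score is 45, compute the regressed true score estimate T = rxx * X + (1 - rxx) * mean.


T_est = rxx * X + (1 - rxx) * mean
T_est = 0.91 * 45 + 0.09 * 66.6
T_est = 40.95 + 5.994
T_est = 46.944

46.944


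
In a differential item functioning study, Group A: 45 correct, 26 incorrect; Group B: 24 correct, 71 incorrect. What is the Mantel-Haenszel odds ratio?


Odds_A = 45/26 = 1.7308
Odds_B = 24/71 = 0.338
OR = Odds_A / Odds_B = 1.7308 / 0.338
Exactly, OR = (45 * 71) / (26 * 24) = 3195 / 624
OR = 5.1202

5.1202
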